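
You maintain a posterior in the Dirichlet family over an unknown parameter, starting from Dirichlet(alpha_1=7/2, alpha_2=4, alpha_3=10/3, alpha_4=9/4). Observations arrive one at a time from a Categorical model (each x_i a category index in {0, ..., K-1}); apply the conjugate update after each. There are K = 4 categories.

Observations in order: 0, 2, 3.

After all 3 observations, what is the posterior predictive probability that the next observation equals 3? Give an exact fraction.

39/193

obs 1: x=0 → posterior Dirichlet(9/2, 4, 10/3, 9/4)
obs 2: x=2 → posterior Dirichlet(9/2, 4, 13/3, 9/4)
obs 3: x=3 → posterior Dirichlet(9/2, 4, 13/3, 13/4)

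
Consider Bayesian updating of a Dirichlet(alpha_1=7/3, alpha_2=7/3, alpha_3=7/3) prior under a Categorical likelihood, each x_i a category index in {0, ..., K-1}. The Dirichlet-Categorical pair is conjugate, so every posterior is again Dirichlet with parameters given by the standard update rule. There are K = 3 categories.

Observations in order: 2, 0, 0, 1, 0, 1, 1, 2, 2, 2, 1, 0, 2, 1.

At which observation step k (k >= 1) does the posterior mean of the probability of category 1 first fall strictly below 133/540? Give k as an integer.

k = 3

obs 1: x=2 → posterior Dirichlet(7/3, 7/3, 10/3)
obs 2: x=0 → posterior Dirichlet(10/3, 7/3, 10/3)
obs 3: x=0 → posterior Dirichlet(13/3, 7/3, 10/3)
obs 4: x=1 → posterior Dirichlet(13/3, 10/3, 10/3)
obs 5: x=0 → posterior Dirichlet(16/3, 10/3, 10/3)
obs 6: x=1 → posterior Dirichlet(16/3, 13/3, 10/3)
obs 7: x=1 → posterior Dirichlet(16/3, 16/3, 10/3)
obs 8: x=2 → posterior Dirichlet(16/3, 16/3, 13/3)
obs 9: x=2 → posterior Dirichlet(16/3, 16/3, 16/3)
obs 10: x=2 → posterior Dirichlet(16/3, 16/3, 19/3)
obs 11: x=1 → posterior Dirichlet(16/3, 19/3, 19/3)
obs 12: x=0 → posterior Dirichlet(19/3, 19/3, 19/3)
obs 13: x=2 → posterior Dirichlet(19/3, 19/3, 22/3)
obs 14: x=1 → posterior Dirichlet(19/3, 22/3, 22/3)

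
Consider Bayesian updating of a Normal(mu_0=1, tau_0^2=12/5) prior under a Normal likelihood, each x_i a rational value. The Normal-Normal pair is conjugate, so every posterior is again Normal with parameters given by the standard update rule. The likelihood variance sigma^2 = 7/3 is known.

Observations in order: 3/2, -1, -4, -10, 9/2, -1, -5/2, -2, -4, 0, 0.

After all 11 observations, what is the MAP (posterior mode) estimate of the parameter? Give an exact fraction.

obs 1: x=3/2 → posterior Normal(89/71, 84/71)
obs 2: x=-1 → posterior Normal(53/107, 84/107)
obs 3: x=-4 → posterior Normal(-7/11, 84/143)
obs 4: x=-10 → posterior Normal(-451/179, 84/179)
obs 5: x=9/2 → posterior Normal(-289/215, 84/215)
obs 6: x=-1 → posterior Normal(-325/251, 84/251)
obs 7: x=-5/2 → posterior Normal(-415/287, 12/41)
obs 8: x=-2 → posterior Normal(-487/323, 84/323)
obs 9: x=-4 → posterior Normal(-631/359, 84/359)
obs 10: x=0 → posterior Normal(-631/395, 84/395)
obs 11: x=0 → posterior Normal(-631/431, 84/431)

-631/431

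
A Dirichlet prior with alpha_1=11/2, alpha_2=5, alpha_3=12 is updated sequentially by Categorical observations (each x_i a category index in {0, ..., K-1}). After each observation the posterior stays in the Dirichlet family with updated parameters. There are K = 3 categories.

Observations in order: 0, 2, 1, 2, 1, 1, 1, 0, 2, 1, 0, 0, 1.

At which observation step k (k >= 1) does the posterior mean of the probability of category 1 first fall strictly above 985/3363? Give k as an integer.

obs 1: x=0 → posterior Dirichlet(13/2, 5, 12)
obs 2: x=2 → posterior Dirichlet(13/2, 5, 13)
obs 3: x=1 → posterior Dirichlet(13/2, 6, 13)
obs 4: x=2 → posterior Dirichlet(13/2, 6, 14)
obs 5: x=1 → posterior Dirichlet(13/2, 7, 14)
obs 6: x=1 → posterior Dirichlet(13/2, 8, 14)
obs 7: x=1 → posterior Dirichlet(13/2, 9, 14)
obs 8: x=0 → posterior Dirichlet(15/2, 9, 14)
obs 9: x=2 → posterior Dirichlet(15/2, 9, 15)
obs 10: x=1 → posterior Dirichlet(15/2, 10, 15)
obs 11: x=0 → posterior Dirichlet(17/2, 10, 15)
obs 12: x=0 → posterior Dirichlet(19/2, 10, 15)
obs 13: x=1 → posterior Dirichlet(19/2, 11, 15)

k = 7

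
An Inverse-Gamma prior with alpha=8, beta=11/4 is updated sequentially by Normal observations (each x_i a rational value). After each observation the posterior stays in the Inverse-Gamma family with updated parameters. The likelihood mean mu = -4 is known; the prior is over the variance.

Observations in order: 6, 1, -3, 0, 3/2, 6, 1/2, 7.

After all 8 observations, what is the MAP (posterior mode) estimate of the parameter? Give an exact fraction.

obs 1: x=6 → posterior Inverse-Gamma(17/2, 211/4)
obs 2: x=1 → posterior Inverse-Gamma(9, 261/4)
obs 3: x=-3 → posterior Inverse-Gamma(19/2, 263/4)
obs 4: x=0 → posterior Inverse-Gamma(10, 295/4)
obs 5: x=3/2 → posterior Inverse-Gamma(21/2, 711/8)
obs 6: x=6 → posterior Inverse-Gamma(11, 1111/8)
obs 7: x=1/2 → posterior Inverse-Gamma(23/2, 149)
obs 8: x=7 → posterior Inverse-Gamma(12, 419/2)

419/26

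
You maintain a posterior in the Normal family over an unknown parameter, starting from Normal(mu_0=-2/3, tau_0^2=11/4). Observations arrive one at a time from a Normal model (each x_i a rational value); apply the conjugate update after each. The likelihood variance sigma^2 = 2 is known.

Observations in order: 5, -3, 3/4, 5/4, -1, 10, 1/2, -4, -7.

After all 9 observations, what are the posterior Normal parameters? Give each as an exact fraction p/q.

mu_0=133/642, tau_0^2=22/107

obs 1: x=5 → posterior Normal(149/57, 22/19)
obs 2: x=-3 → posterior Normal(5/9, 11/15)
obs 3: x=3/4 → posterior Normal(299/492, 22/41)
obs 4: x=5/4 → posterior Normal(29/39, 11/26)
obs 5: x=-1 → posterior Normal(83/189, 22/63)
obs 6: x=10 → posterior Normal(413/222, 11/37)
obs 7: x=1/2 → posterior Normal(859/510, 22/85)
obs 8: x=-4 → posterior Normal(595/576, 11/48)
obs 9: x=-7 → posterior Normal(133/642, 22/107)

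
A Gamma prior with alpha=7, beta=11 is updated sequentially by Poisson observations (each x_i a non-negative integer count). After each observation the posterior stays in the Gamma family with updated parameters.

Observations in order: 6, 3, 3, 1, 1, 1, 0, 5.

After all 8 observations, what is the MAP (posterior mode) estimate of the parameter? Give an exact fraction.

26/19

obs 1: x=6 → posterior Gamma(13, 12)
obs 2: x=3 → posterior Gamma(16, 13)
obs 3: x=3 → posterior Gamma(19, 14)
obs 4: x=1 → posterior Gamma(20, 15)
obs 5: x=1 → posterior Gamma(21, 16)
obs 6: x=1 → posterior Gamma(22, 17)
obs 7: x=0 → posterior Gamma(22, 18)
obs 8: x=5 → posterior Gamma(27, 19)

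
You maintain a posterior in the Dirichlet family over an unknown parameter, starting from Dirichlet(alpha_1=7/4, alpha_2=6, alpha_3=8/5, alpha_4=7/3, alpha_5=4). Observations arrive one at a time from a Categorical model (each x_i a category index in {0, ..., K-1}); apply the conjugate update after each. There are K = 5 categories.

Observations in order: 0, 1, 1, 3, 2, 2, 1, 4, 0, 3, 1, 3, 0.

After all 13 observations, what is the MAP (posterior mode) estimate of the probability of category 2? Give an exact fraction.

obs 1: x=0 → posterior Dirichlet(11/4, 6, 8/5, 7/3, 4)
obs 2: x=1 → posterior Dirichlet(11/4, 7, 8/5, 7/3, 4)
obs 3: x=1 → posterior Dirichlet(11/4, 8, 8/5, 7/3, 4)
obs 4: x=3 → posterior Dirichlet(11/4, 8, 8/5, 10/3, 4)
obs 5: x=2 → posterior Dirichlet(11/4, 8, 13/5, 10/3, 4)
obs 6: x=2 → posterior Dirichlet(11/4, 8, 18/5, 10/3, 4)
obs 7: x=1 → posterior Dirichlet(11/4, 9, 18/5, 10/3, 4)
obs 8: x=4 → posterior Dirichlet(11/4, 9, 18/5, 10/3, 5)
obs 9: x=0 → posterior Dirichlet(15/4, 9, 18/5, 10/3, 5)
obs 10: x=3 → posterior Dirichlet(15/4, 9, 18/5, 13/3, 5)
obs 11: x=1 → posterior Dirichlet(15/4, 10, 18/5, 13/3, 5)
obs 12: x=3 → posterior Dirichlet(15/4, 10, 18/5, 16/3, 5)
obs 13: x=0 → posterior Dirichlet(19/4, 10, 18/5, 16/3, 5)

156/1421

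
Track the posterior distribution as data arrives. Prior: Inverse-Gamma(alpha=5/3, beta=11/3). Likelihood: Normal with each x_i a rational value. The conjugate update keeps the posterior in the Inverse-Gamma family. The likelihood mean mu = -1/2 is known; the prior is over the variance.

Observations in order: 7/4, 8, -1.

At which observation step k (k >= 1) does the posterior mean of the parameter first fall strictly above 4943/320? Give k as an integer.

obs 1: x=7/4 → posterior Inverse-Gamma(13/6, 595/96)
obs 2: x=8 → posterior Inverse-Gamma(8/3, 4063/96)
obs 3: x=-1 → posterior Inverse-Gamma(19/6, 4075/96)

k = 2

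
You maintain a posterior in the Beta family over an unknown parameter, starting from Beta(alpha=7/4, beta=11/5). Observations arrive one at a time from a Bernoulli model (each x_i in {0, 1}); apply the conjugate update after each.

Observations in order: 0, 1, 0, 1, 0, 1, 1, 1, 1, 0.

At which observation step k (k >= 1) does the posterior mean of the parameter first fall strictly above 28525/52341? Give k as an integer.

k = 8

obs 1: x=0 → posterior Beta(7/4, 16/5)
obs 2: x=1 → posterior Beta(11/4, 16/5)
obs 3: x=0 → posterior Beta(11/4, 21/5)
obs 4: x=1 → posterior Beta(15/4, 21/5)
obs 5: x=0 → posterior Beta(15/4, 26/5)
obs 6: x=1 → posterior Beta(19/4, 26/5)
obs 7: x=1 → posterior Beta(23/4, 26/5)
obs 8: x=1 → posterior Beta(27/4, 26/5)
obs 9: x=1 → posterior Beta(31/4, 26/5)
obs 10: x=0 → posterior Beta(31/4, 31/5)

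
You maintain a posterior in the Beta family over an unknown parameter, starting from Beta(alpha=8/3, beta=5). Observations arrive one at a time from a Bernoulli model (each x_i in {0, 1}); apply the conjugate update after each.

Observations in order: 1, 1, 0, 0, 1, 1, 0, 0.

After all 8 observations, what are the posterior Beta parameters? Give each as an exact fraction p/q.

alpha=20/3, beta=9

obs 1: x=1 → posterior Beta(11/3, 5)
obs 2: x=1 → posterior Beta(14/3, 5)
obs 3: x=0 → posterior Beta(14/3, 6)
obs 4: x=0 → posterior Beta(14/3, 7)
obs 5: x=1 → posterior Beta(17/3, 7)
obs 6: x=1 → posterior Beta(20/3, 7)
obs 7: x=0 → posterior Beta(20/3, 8)
obs 8: x=0 → posterior Beta(20/3, 9)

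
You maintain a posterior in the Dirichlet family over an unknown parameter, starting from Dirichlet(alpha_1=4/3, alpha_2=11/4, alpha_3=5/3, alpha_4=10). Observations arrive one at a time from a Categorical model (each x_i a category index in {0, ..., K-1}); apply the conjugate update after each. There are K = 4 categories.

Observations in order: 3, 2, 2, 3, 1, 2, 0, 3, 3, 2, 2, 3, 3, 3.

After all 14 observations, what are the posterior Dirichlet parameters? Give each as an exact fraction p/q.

obs 1: x=3 → posterior Dirichlet(4/3, 11/4, 5/3, 11)
obs 2: x=2 → posterior Dirichlet(4/3, 11/4, 8/3, 11)
obs 3: x=2 → posterior Dirichlet(4/3, 11/4, 11/3, 11)
obs 4: x=3 → posterior Dirichlet(4/3, 11/4, 11/3, 12)
obs 5: x=1 → posterior Dirichlet(4/3, 15/4, 11/3, 12)
obs 6: x=2 → posterior Dirichlet(4/3, 15/4, 14/3, 12)
obs 7: x=0 → posterior Dirichlet(7/3, 15/4, 14/3, 12)
obs 8: x=3 → posterior Dirichlet(7/3, 15/4, 14/3, 13)
obs 9: x=3 → posterior Dirichlet(7/3, 15/4, 14/3, 14)
obs 10: x=2 → posterior Dirichlet(7/3, 15/4, 17/3, 14)
obs 11: x=2 → posterior Dirichlet(7/3, 15/4, 20/3, 14)
obs 12: x=3 → posterior Dirichlet(7/3, 15/4, 20/3, 15)
obs 13: x=3 → posterior Dirichlet(7/3, 15/4, 20/3, 16)
obs 14: x=3 → posterior Dirichlet(7/3, 15/4, 20/3, 17)

alpha_1=7/3, alpha_2=15/4, alpha_3=20/3, alpha_4=17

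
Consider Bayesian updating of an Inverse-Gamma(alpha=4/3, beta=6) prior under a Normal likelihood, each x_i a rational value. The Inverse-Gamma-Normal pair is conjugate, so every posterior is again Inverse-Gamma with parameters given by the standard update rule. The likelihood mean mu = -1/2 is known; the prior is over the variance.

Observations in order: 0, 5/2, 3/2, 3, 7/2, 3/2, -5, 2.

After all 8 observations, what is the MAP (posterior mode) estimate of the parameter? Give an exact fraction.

126/19

obs 1: x=0 → posterior Inverse-Gamma(11/6, 49/8)
obs 2: x=5/2 → posterior Inverse-Gamma(7/3, 85/8)
obs 3: x=3/2 → posterior Inverse-Gamma(17/6, 101/8)
obs 4: x=3 → posterior Inverse-Gamma(10/3, 75/4)
obs 5: x=7/2 → posterior Inverse-Gamma(23/6, 107/4)
obs 6: x=3/2 → posterior Inverse-Gamma(13/3, 115/4)
obs 7: x=-5 → posterior Inverse-Gamma(29/6, 311/8)
obs 8: x=2 → posterior Inverse-Gamma(16/3, 42)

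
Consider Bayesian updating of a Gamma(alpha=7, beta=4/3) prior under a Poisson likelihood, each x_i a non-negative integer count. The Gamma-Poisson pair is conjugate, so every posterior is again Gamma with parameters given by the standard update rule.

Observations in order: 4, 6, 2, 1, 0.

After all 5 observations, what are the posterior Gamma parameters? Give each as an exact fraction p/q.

obs 1: x=4 → posterior Gamma(11, 7/3)
obs 2: x=6 → posterior Gamma(17, 10/3)
obs 3: x=2 → posterior Gamma(19, 13/3)
obs 4: x=1 → posterior Gamma(20, 16/3)
obs 5: x=0 → posterior Gamma(20, 19/3)

alpha=20, beta=19/3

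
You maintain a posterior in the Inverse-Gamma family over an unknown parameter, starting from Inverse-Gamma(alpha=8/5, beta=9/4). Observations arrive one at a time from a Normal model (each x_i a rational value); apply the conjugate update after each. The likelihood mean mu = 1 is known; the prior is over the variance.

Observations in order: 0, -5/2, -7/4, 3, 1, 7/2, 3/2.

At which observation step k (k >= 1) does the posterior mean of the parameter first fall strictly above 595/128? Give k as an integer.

k = 2

obs 1: x=0 → posterior Inverse-Gamma(21/10, 11/4)
obs 2: x=-5/2 → posterior Inverse-Gamma(13/5, 71/8)
obs 3: x=-7/4 → posterior Inverse-Gamma(31/10, 405/32)
obs 4: x=3 → posterior Inverse-Gamma(18/5, 469/32)
obs 5: x=1 → posterior Inverse-Gamma(41/10, 469/32)
obs 6: x=7/2 → posterior Inverse-Gamma(23/5, 569/32)
obs 7: x=3/2 → posterior Inverse-Gamma(51/10, 573/32)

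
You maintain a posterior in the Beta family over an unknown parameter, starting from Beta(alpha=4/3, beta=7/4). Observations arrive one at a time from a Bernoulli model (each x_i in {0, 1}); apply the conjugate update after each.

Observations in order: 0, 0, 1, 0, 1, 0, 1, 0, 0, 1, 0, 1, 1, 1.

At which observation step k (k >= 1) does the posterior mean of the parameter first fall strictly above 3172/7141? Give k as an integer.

k = 13

obs 1: x=0 → posterior Beta(4/3, 11/4)
obs 2: x=0 → posterior Beta(4/3, 15/4)
obs 3: x=1 → posterior Beta(7/3, 15/4)
obs 4: x=0 → posterior Beta(7/3, 19/4)
obs 5: x=1 → posterior Beta(10/3, 19/4)
obs 6: x=0 → posterior Beta(10/3, 23/4)
obs 7: x=1 → posterior Beta(13/3, 23/4)
obs 8: x=0 → posterior Beta(13/3, 27/4)
obs 9: x=0 → posterior Beta(13/3, 31/4)
obs 10: x=1 → posterior Beta(16/3, 31/4)
obs 11: x=0 → posterior Beta(16/3, 35/4)
obs 12: x=1 → posterior Beta(19/3, 35/4)
obs 13: x=1 → posterior Beta(22/3, 35/4)
obs 14: x=1 → posterior Beta(25/3, 35/4)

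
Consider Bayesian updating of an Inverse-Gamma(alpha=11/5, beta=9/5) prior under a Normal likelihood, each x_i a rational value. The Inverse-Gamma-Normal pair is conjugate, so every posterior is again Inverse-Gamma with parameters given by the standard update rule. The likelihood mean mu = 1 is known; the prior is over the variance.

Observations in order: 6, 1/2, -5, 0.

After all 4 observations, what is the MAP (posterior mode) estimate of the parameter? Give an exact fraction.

1317/208

obs 1: x=6 → posterior Inverse-Gamma(27/10, 143/10)
obs 2: x=1/2 → posterior Inverse-Gamma(16/5, 577/40)
obs 3: x=-5 → posterior Inverse-Gamma(37/10, 1297/40)
obs 4: x=0 → posterior Inverse-Gamma(21/5, 1317/40)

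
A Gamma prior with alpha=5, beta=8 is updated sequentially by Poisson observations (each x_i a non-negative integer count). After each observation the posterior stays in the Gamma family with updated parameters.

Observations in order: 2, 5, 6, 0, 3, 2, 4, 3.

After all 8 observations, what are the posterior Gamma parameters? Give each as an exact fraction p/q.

alpha=30, beta=16

obs 1: x=2 → posterior Gamma(7, 9)
obs 2: x=5 → posterior Gamma(12, 10)
obs 3: x=6 → posterior Gamma(18, 11)
obs 4: x=0 → posterior Gamma(18, 12)
obs 5: x=3 → posterior Gamma(21, 13)
obs 6: x=2 → posterior Gamma(23, 14)
obs 7: x=4 → posterior Gamma(27, 15)
obs 8: x=3 → posterior Gamma(30, 16)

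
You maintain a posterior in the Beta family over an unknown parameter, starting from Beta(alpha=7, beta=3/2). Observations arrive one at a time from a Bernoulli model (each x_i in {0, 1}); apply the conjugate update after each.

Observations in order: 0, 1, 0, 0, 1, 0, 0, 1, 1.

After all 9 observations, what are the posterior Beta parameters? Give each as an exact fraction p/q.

obs 1: x=0 → posterior Beta(7, 5/2)
obs 2: x=1 → posterior Beta(8, 5/2)
obs 3: x=0 → posterior Beta(8, 7/2)
obs 4: x=0 → posterior Beta(8, 9/2)
obs 5: x=1 → posterior Beta(9, 9/2)
obs 6: x=0 → posterior Beta(9, 11/2)
obs 7: x=0 → posterior Beta(9, 13/2)
obs 8: x=1 → posterior Beta(10, 13/2)
obs 9: x=1 → posterior Beta(11, 13/2)

alpha=11, beta=13/2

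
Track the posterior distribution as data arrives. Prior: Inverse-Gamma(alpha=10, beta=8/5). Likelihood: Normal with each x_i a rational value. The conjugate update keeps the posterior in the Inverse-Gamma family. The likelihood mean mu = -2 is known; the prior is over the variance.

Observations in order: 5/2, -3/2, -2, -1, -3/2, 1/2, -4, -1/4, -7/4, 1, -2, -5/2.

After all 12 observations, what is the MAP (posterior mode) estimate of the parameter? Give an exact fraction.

obs 1: x=5/2 → posterior Inverse-Gamma(21/2, 469/40)
obs 2: x=-3/2 → posterior Inverse-Gamma(11, 237/20)
obs 3: x=-2 → posterior Inverse-Gamma(23/2, 237/20)
obs 4: x=-1 → posterior Inverse-Gamma(12, 247/20)
obs 5: x=-3/2 → posterior Inverse-Gamma(25/2, 499/40)
obs 6: x=1/2 → posterior Inverse-Gamma(13, 78/5)
obs 7: x=-4 → posterior Inverse-Gamma(27/2, 88/5)
obs 8: x=-1/4 → posterior Inverse-Gamma(14, 3061/160)
obs 9: x=-7/4 → posterior Inverse-Gamma(29/2, 1533/80)
obs 10: x=1 → posterior Inverse-Gamma(15, 1893/80)
obs 11: x=-2 → posterior Inverse-Gamma(31/2, 1893/80)
obs 12: x=-5/2 → posterior Inverse-Gamma(16, 1903/80)

1903/1360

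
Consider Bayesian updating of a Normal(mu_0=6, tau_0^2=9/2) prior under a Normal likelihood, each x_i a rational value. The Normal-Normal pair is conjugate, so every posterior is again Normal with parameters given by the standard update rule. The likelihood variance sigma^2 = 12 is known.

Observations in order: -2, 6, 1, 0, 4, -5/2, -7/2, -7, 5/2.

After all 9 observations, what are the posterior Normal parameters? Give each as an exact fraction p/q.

obs 1: x=-2 → posterior Normal(42/11, 36/11)
obs 2: x=6 → posterior Normal(30/7, 18/7)
obs 3: x=1 → posterior Normal(63/17, 36/17)
obs 4: x=0 → posterior Normal(63/20, 9/5)
obs 5: x=4 → posterior Normal(75/23, 36/23)
obs 6: x=-5/2 → posterior Normal(135/52, 18/13)
obs 7: x=-7/2 → posterior Normal(57/29, 36/29)
obs 8: x=-7 → posterior Normal(9/8, 9/8)
obs 9: x=5/2 → posterior Normal(87/70, 36/35)

mu_0=87/70, tau_0^2=36/35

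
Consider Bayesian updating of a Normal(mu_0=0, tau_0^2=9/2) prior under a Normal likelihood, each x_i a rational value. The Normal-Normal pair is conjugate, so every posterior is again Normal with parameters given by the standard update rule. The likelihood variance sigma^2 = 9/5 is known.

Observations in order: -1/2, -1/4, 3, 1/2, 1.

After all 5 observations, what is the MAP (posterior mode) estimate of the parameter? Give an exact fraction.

25/36

obs 1: x=-1/2 → posterior Normal(-5/14, 9/7)
obs 2: x=-1/4 → posterior Normal(-5/16, 3/4)
obs 3: x=3 → posterior Normal(45/68, 9/17)
obs 4: x=1/2 → posterior Normal(5/8, 9/22)
obs 5: x=1 → posterior Normal(25/36, 1/3)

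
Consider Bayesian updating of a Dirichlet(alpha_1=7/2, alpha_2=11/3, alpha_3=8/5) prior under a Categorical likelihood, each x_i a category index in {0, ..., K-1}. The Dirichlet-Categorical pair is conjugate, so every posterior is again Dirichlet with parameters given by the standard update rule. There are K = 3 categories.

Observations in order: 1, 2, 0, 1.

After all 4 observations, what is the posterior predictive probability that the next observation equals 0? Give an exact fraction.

obs 1: x=1 → posterior Dirichlet(7/2, 14/3, 8/5)
obs 2: x=2 → posterior Dirichlet(7/2, 14/3, 13/5)
obs 3: x=0 → posterior Dirichlet(9/2, 14/3, 13/5)
obs 4: x=1 → posterior Dirichlet(9/2, 17/3, 13/5)

135/383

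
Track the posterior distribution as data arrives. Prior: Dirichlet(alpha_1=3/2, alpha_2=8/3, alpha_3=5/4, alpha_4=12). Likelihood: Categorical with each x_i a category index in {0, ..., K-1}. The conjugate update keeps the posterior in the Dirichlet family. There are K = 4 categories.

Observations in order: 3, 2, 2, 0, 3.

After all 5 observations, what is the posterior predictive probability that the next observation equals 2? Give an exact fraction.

obs 1: x=3 → posterior Dirichlet(3/2, 8/3, 5/4, 13)
obs 2: x=2 → posterior Dirichlet(3/2, 8/3, 9/4, 13)
obs 3: x=2 → posterior Dirichlet(3/2, 8/3, 13/4, 13)
obs 4: x=0 → posterior Dirichlet(5/2, 8/3, 13/4, 13)
obs 5: x=3 → posterior Dirichlet(5/2, 8/3, 13/4, 14)

39/269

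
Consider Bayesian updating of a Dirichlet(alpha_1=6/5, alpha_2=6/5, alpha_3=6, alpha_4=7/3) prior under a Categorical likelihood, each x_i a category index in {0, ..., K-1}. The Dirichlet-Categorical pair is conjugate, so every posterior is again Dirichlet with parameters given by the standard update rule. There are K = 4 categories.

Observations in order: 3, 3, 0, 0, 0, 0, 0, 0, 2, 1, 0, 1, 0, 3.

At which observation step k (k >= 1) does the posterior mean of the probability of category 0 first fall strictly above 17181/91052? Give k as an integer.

obs 1: x=3 → posterior Dirichlet(6/5, 6/5, 6, 10/3)
obs 2: x=3 → posterior Dirichlet(6/5, 6/5, 6, 13/3)
obs 3: x=0 → posterior Dirichlet(11/5, 6/5, 6, 13/3)
obs 4: x=0 → posterior Dirichlet(16/5, 6/5, 6, 13/3)
obs 5: x=0 → posterior Dirichlet(21/5, 6/5, 6, 13/3)
obs 6: x=0 → posterior Dirichlet(26/5, 6/5, 6, 13/3)
obs 7: x=0 → posterior Dirichlet(31/5, 6/5, 6, 13/3)
obs 8: x=0 → posterior Dirichlet(36/5, 6/5, 6, 13/3)
obs 9: x=2 → posterior Dirichlet(36/5, 6/5, 7, 13/3)
obs 10: x=1 → posterior Dirichlet(36/5, 11/5, 7, 13/3)
obs 11: x=0 → posterior Dirichlet(41/5, 11/5, 7, 13/3)
obs 12: x=1 → posterior Dirichlet(41/5, 16/5, 7, 13/3)
obs 13: x=0 → posterior Dirichlet(46/5, 16/5, 7, 13/3)
obs 14: x=3 → posterior Dirichlet(46/5, 16/5, 7, 16/3)

k = 4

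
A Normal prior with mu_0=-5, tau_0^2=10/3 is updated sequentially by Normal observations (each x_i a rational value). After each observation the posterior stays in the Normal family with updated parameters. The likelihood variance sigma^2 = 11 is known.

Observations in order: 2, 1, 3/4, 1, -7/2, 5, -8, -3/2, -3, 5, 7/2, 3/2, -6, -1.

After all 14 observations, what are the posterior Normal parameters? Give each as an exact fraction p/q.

obs 1: x=2 → posterior Normal(-145/43, 110/43)
obs 2: x=1 → posterior Normal(-135/53, 110/53)
obs 3: x=3/4 → posterior Normal(-85/42, 110/63)
obs 4: x=1 → posterior Normal(-235/146, 110/73)
obs 5: x=-7/2 → posterior Normal(-305/166, 110/83)
obs 6: x=5 → posterior Normal(-205/186, 110/93)
obs 7: x=-8 → posterior Normal(-365/206, 110/103)
obs 8: x=-3/2 → posterior Normal(-395/226, 110/113)
obs 9: x=-3 → posterior Normal(-455/246, 110/123)
obs 10: x=5 → posterior Normal(-355/266, 110/133)
obs 11: x=7/2 → posterior Normal(-285/286, 10/13)
obs 12: x=3/2 → posterior Normal(-5/6, 110/153)
obs 13: x=-6 → posterior Normal(-375/326, 110/163)
obs 14: x=-1 → posterior Normal(-395/346, 110/173)

mu_0=-395/346, tau_0^2=110/173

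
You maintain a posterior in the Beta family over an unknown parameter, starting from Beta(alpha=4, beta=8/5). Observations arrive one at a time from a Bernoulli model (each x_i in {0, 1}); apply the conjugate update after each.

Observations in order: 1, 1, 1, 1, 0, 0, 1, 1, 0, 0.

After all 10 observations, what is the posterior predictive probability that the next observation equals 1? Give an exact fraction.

obs 1: x=1 → posterior Beta(5, 8/5)
obs 2: x=1 → posterior Beta(6, 8/5)
obs 3: x=1 → posterior Beta(7, 8/5)
obs 4: x=1 → posterior Beta(8, 8/5)
obs 5: x=0 → posterior Beta(8, 13/5)
obs 6: x=0 → posterior Beta(8, 18/5)
obs 7: x=1 → posterior Beta(9, 18/5)
obs 8: x=1 → posterior Beta(10, 18/5)
obs 9: x=0 → posterior Beta(10, 23/5)
obs 10: x=0 → posterior Beta(10, 28/5)

25/39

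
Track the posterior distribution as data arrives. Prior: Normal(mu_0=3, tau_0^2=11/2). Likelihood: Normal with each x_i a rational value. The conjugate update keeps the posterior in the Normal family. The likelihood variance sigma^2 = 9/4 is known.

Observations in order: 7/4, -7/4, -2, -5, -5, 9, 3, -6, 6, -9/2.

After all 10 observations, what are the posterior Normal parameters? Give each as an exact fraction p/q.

mu_0=-72/229, tau_0^2=99/458

obs 1: x=7/4 → posterior Normal(131/62, 99/62)
obs 2: x=-7/4 → posterior Normal(27/53, 99/106)
obs 3: x=-2 → posterior Normal(-17/75, 33/50)
obs 4: x=-5 → posterior Normal(-127/97, 99/194)
obs 5: x=-5 → posterior Normal(-237/119, 99/238)
obs 6: x=9 → posterior Normal(-13/47, 33/94)
obs 7: x=3 → posterior Normal(27/163, 99/326)
obs 8: x=-6 → posterior Normal(-21/37, 99/370)
obs 9: x=6 → posterior Normal(3/23, 11/46)
obs 10: x=-9/2 → posterior Normal(-72/229, 99/458)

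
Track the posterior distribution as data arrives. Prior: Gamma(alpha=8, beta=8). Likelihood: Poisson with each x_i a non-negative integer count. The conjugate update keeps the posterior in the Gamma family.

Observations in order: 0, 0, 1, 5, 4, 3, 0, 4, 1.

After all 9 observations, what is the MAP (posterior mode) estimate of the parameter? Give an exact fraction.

25/17

obs 1: x=0 → posterior Gamma(8, 9)
obs 2: x=0 → posterior Gamma(8, 10)
obs 3: x=1 → posterior Gamma(9, 11)
obs 4: x=5 → posterior Gamma(14, 12)
obs 5: x=4 → posterior Gamma(18, 13)
obs 6: x=3 → posterior Gamma(21, 14)
obs 7: x=0 → posterior Gamma(21, 15)
obs 8: x=4 → posterior Gamma(25, 16)
obs 9: x=1 → posterior Gamma(26, 17)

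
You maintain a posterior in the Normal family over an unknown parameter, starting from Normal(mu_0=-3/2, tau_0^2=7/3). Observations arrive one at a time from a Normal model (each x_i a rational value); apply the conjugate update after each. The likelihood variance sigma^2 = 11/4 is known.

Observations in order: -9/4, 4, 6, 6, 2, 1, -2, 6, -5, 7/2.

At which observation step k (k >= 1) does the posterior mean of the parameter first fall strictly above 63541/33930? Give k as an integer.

obs 1: x=-9/4 → posterior Normal(-225/122, 77/61)
obs 2: x=4 → posterior Normal(-1/178, 77/89)
obs 3: x=6 → posterior Normal(335/234, 77/117)
obs 4: x=6 → posterior Normal(671/290, 77/145)
obs 5: x=2 → posterior Normal(783/346, 77/173)
obs 6: x=1 → posterior Normal(839/402, 77/201)
obs 7: x=-2 → posterior Normal(727/458, 77/229)
obs 8: x=6 → posterior Normal(1063/514, 77/257)
obs 9: x=-5 → posterior Normal(261/190, 77/285)
obs 10: x=7/2 → posterior Normal(979/626, 77/313)

k = 4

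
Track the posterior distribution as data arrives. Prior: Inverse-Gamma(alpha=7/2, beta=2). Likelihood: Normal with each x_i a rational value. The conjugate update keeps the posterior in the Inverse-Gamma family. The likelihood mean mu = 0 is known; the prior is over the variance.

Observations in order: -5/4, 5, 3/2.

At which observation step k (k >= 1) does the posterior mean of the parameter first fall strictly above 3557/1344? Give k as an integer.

k = 2

obs 1: x=-5/4 → posterior Inverse-Gamma(4, 89/32)
obs 2: x=5 → posterior Inverse-Gamma(9/2, 489/32)
obs 3: x=3/2 → posterior Inverse-Gamma(5, 525/32)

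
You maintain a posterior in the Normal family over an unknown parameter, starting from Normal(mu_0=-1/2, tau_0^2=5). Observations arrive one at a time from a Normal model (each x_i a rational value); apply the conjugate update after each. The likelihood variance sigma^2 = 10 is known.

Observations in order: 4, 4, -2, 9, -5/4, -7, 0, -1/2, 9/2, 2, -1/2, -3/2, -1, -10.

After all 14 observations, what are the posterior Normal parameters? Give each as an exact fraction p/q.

mu_0=-5/64, tau_0^2=5/8

obs 1: x=4 → posterior Normal(1, 10/3)
obs 2: x=4 → posterior Normal(7/4, 5/2)
obs 3: x=-2 → posterior Normal(1, 2)
obs 4: x=9 → posterior Normal(7/3, 5/3)
obs 5: x=-5/4 → posterior Normal(51/28, 10/7)
obs 6: x=-7 → posterior Normal(23/32, 5/4)
obs 7: x=0 → posterior Normal(23/36, 10/9)
obs 8: x=-1/2 → posterior Normal(21/40, 1)
obs 9: x=9/2 → posterior Normal(39/44, 10/11)
obs 10: x=2 → posterior Normal(47/48, 5/6)
obs 11: x=-1/2 → posterior Normal(45/52, 10/13)
obs 12: x=-3/2 → posterior Normal(39/56, 5/7)
obs 13: x=-1 → posterior Normal(7/12, 2/3)
obs 14: x=-10 → posterior Normal(-5/64, 5/8)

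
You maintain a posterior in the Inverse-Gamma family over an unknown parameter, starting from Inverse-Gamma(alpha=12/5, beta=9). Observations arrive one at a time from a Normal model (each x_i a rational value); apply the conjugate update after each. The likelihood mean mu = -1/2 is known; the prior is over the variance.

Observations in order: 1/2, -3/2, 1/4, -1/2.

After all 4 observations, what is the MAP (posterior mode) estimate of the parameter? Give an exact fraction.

obs 1: x=1/2 → posterior Inverse-Gamma(29/10, 19/2)
obs 2: x=-3/2 → posterior Inverse-Gamma(17/5, 10)
obs 3: x=1/4 → posterior Inverse-Gamma(39/10, 329/32)
obs 4: x=-1/2 → posterior Inverse-Gamma(22/5, 329/32)

1645/864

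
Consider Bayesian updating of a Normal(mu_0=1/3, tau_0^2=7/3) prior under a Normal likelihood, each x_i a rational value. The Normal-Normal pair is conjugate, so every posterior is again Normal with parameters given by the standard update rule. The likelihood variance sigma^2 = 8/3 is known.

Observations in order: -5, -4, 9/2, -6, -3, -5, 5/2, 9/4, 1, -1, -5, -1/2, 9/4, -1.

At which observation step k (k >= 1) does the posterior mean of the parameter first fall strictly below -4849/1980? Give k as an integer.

obs 1: x=-5 → posterior Normal(-97/45, 56/45)
obs 2: x=-4 → posterior Normal(-181/66, 28/33)
obs 3: x=9/2 → posterior Normal(-173/174, 56/87)
obs 4: x=-6 → posterior Normal(-425/216, 14/27)
obs 5: x=-3 → posterior Normal(-551/258, 56/129)
obs 6: x=-5 → posterior Normal(-761/300, 28/75)
obs 7: x=5/2 → posterior Normal(-328/171, 56/171)
obs 8: x=9/4 → posterior Normal(-1123/768, 7/24)
obs 9: x=1 → posterior Normal(-1039/852, 56/213)
obs 10: x=-1 → posterior Normal(-1123/936, 28/117)
obs 11: x=-5 → posterior Normal(-1543/1020, 56/255)
obs 12: x=-1/2 → posterior Normal(-1585/1104, 14/69)
obs 13: x=9/4 → posterior Normal(-349/297, 56/297)
obs 14: x=-1 → posterior Normal(-185/159, 28/159)

k = 2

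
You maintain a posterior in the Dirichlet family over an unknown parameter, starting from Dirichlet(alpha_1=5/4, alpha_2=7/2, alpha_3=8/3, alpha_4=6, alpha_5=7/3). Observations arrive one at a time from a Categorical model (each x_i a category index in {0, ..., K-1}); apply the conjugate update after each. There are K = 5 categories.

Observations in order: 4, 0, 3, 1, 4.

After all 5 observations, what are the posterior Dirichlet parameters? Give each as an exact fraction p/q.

obs 1: x=4 → posterior Dirichlet(5/4, 7/2, 8/3, 6, 10/3)
obs 2: x=0 → posterior Dirichlet(9/4, 7/2, 8/3, 6, 10/3)
obs 3: x=3 → posterior Dirichlet(9/4, 7/2, 8/3, 7, 10/3)
obs 4: x=1 → posterior Dirichlet(9/4, 9/2, 8/3, 7, 10/3)
obs 5: x=4 → posterior Dirichlet(9/4, 9/2, 8/3, 7, 13/3)

alpha_1=9/4, alpha_2=9/2, alpha_3=8/3, alpha_4=7, alpha_5=13/3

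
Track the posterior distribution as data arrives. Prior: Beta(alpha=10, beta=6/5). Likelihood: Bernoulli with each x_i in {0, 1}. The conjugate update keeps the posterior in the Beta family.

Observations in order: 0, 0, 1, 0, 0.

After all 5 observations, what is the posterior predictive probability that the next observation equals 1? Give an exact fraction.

55/81

obs 1: x=0 → posterior Beta(10, 11/5)
obs 2: x=0 → posterior Beta(10, 16/5)
obs 3: x=1 → posterior Beta(11, 16/5)
obs 4: x=0 → posterior Beta(11, 21/5)
obs 5: x=0 → posterior Beta(11, 26/5)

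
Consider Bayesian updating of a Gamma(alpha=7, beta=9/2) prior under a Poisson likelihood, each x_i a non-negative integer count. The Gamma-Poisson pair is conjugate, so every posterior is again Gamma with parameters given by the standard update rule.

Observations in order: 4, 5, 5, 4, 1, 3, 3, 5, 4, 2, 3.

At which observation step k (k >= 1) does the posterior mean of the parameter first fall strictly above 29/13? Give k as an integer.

obs 1: x=4 → posterior Gamma(11, 11/2)
obs 2: x=5 → posterior Gamma(16, 13/2)
obs 3: x=5 → posterior Gamma(21, 15/2)
obs 4: x=4 → posterior Gamma(25, 17/2)
obs 5: x=1 → posterior Gamma(26, 19/2)
obs 6: x=3 → posterior Gamma(29, 21/2)
obs 7: x=3 → posterior Gamma(32, 23/2)
obs 8: x=5 → posterior Gamma(37, 25/2)
obs 9: x=4 → posterior Gamma(41, 27/2)
obs 10: x=2 → posterior Gamma(43, 29/2)
obs 11: x=3 → posterior Gamma(46, 31/2)

k = 2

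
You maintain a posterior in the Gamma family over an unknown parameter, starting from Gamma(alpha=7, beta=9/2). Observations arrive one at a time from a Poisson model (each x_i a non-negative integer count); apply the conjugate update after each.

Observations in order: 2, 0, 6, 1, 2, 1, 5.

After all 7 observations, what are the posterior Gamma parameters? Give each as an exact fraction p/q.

obs 1: x=2 → posterior Gamma(9, 11/2)
obs 2: x=0 → posterior Gamma(9, 13/2)
obs 3: x=6 → posterior Gamma(15, 15/2)
obs 4: x=1 → posterior Gamma(16, 17/2)
obs 5: x=2 → posterior Gamma(18, 19/2)
obs 6: x=1 → posterior Gamma(19, 21/2)
obs 7: x=5 → posterior Gamma(24, 23/2)

alpha=24, beta=23/2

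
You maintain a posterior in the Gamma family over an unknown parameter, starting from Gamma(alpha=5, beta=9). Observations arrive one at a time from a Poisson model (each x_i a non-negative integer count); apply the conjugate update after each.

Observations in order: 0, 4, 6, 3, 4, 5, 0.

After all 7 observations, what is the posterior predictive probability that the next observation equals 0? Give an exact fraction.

324518553658426726783156020576256/1667711322168688287513535727415473

obs 1: x=0 → posterior Gamma(5, 10)
obs 2: x=4 → posterior Gamma(9, 11)
obs 3: x=6 → posterior Gamma(15, 12)
obs 4: x=3 → posterior Gamma(18, 13)
obs 5: x=4 → posterior Gamma(22, 14)
obs 6: x=5 → posterior Gamma(27, 15)
obs 7: x=0 → posterior Gamma(27, 16)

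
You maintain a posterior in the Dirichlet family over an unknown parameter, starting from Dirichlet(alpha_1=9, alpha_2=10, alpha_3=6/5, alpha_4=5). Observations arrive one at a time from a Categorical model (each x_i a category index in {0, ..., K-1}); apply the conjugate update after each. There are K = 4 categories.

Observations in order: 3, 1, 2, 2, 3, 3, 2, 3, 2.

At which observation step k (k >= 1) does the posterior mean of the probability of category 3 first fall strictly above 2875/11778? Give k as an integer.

obs 1: x=3 → posterior Dirichlet(9, 10, 6/5, 6)
obs 2: x=1 → posterior Dirichlet(9, 11, 6/5, 6)
obs 3: x=2 → posterior Dirichlet(9, 11, 11/5, 6)
obs 4: x=2 → posterior Dirichlet(9, 11, 16/5, 6)
obs 5: x=3 → posterior Dirichlet(9, 11, 16/5, 7)
obs 6: x=3 → posterior Dirichlet(9, 11, 16/5, 8)
obs 7: x=2 → posterior Dirichlet(9, 11, 21/5, 8)
obs 8: x=3 → posterior Dirichlet(9, 11, 21/5, 9)
obs 9: x=2 → posterior Dirichlet(9, 11, 26/5, 9)

k = 6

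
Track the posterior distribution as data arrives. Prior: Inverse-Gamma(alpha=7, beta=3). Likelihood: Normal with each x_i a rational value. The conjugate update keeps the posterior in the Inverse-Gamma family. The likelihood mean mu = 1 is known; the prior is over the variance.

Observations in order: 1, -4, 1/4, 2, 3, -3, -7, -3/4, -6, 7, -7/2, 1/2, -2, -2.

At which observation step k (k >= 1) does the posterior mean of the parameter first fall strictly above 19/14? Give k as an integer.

obs 1: x=1 → posterior Inverse-Gamma(15/2, 3)
obs 2: x=-4 → posterior Inverse-Gamma(8, 31/2)
obs 3: x=1/4 → posterior Inverse-Gamma(17/2, 505/32)
obs 4: x=2 → posterior Inverse-Gamma(9, 521/32)
obs 5: x=3 → posterior Inverse-Gamma(19/2, 585/32)
obs 6: x=-3 → posterior Inverse-Gamma(10, 841/32)
obs 7: x=-7 → posterior Inverse-Gamma(21/2, 1865/32)
obs 8: x=-3/4 → posterior Inverse-Gamma(11, 957/16)
obs 9: x=-6 → posterior Inverse-Gamma(23/2, 1349/16)
obs 10: x=7 → posterior Inverse-Gamma(12, 1637/16)
obs 11: x=-7/2 → posterior Inverse-Gamma(25/2, 1799/16)
obs 12: x=1/2 → posterior Inverse-Gamma(13, 1801/16)
obs 13: x=-2 → posterior Inverse-Gamma(27/2, 1873/16)
obs 14: x=-2 → posterior Inverse-Gamma(14, 1945/16)

k = 2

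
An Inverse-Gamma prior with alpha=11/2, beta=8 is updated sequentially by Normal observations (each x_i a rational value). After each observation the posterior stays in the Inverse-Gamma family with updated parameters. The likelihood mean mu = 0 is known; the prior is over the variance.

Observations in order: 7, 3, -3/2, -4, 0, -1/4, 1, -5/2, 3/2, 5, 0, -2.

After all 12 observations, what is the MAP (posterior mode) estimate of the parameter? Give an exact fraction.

obs 1: x=7 → posterior Inverse-Gamma(6, 65/2)
obs 2: x=3 → posterior Inverse-Gamma(13/2, 37)
obs 3: x=-3/2 → posterior Inverse-Gamma(7, 305/8)
obs 4: x=-4 → posterior Inverse-Gamma(15/2, 369/8)
obs 5: x=0 → posterior Inverse-Gamma(8, 369/8)
obs 6: x=-1/4 → posterior Inverse-Gamma(17/2, 1477/32)
obs 7: x=1 → posterior Inverse-Gamma(9, 1493/32)
obs 8: x=-5/2 → posterior Inverse-Gamma(19/2, 1593/32)
obs 9: x=3/2 → posterior Inverse-Gamma(10, 1629/32)
obs 10: x=5 → posterior Inverse-Gamma(21/2, 2029/32)
obs 11: x=0 → posterior Inverse-Gamma(11, 2029/32)
obs 12: x=-2 → posterior Inverse-Gamma(23/2, 2093/32)

2093/400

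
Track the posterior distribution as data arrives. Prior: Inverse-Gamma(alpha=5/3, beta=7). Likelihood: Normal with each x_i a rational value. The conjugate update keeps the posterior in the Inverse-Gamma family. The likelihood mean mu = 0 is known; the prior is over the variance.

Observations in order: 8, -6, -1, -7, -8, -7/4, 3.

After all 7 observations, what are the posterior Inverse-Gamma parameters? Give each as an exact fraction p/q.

alpha=31/6, beta=3841/32

obs 1: x=8 → posterior Inverse-Gamma(13/6, 39)
obs 2: x=-6 → posterior Inverse-Gamma(8/3, 57)
obs 3: x=-1 → posterior Inverse-Gamma(19/6, 115/2)
obs 4: x=-7 → posterior Inverse-Gamma(11/3, 82)
obs 5: x=-8 → posterior Inverse-Gamma(25/6, 114)
obs 6: x=-7/4 → posterior Inverse-Gamma(14/3, 3697/32)
obs 7: x=3 → posterior Inverse-Gamma(31/6, 3841/32)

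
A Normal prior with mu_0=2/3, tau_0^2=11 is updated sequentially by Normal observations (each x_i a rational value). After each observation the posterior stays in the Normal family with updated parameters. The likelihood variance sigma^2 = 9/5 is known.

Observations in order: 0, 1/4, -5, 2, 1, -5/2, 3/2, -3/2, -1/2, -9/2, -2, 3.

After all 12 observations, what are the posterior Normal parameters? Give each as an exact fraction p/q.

mu_0=-597/892, tau_0^2=33/223

obs 1: x=0 → posterior Normal(3/32, 99/64)
obs 2: x=1/4 → posterior Normal(79/476, 99/119)
obs 3: x=-5 → posterior Normal(-1021/696, 33/58)
obs 4: x=2 → posterior Normal(-581/916, 99/229)
obs 5: x=1 → posterior Normal(-361/1136, 99/284)
obs 6: x=-5/2 → posterior Normal(-911/1356, 33/113)
obs 7: x=3/2 → posterior Normal(-581/1576, 99/394)
obs 8: x=-3/2 → posterior Normal(-911/1796, 99/449)
obs 9: x=-1/2 → posterior Normal(-1021/2016, 11/56)
obs 10: x=-9/2 → posterior Normal(-2011/2236, 99/559)
obs 11: x=-2 → posterior Normal(-2451/2456, 99/614)
obs 12: x=3 → posterior Normal(-597/892, 33/223)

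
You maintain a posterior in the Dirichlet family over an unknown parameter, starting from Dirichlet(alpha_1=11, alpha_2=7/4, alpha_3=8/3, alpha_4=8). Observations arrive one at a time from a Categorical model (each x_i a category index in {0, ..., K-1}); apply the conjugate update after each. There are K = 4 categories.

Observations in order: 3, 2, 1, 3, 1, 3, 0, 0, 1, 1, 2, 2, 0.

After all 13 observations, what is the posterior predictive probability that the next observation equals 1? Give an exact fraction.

obs 1: x=3 → posterior Dirichlet(11, 7/4, 8/3, 9)
obs 2: x=2 → posterior Dirichlet(11, 7/4, 11/3, 9)
obs 3: x=1 → posterior Dirichlet(11, 11/4, 11/3, 9)
obs 4: x=3 → posterior Dirichlet(11, 11/4, 11/3, 10)
obs 5: x=1 → posterior Dirichlet(11, 15/4, 11/3, 10)
obs 6: x=3 → posterior Dirichlet(11, 15/4, 11/3, 11)
obs 7: x=0 → posterior Dirichlet(12, 15/4, 11/3, 11)
obs 8: x=0 → posterior Dirichlet(13, 15/4, 11/3, 11)
obs 9: x=1 → posterior Dirichlet(13, 19/4, 11/3, 11)
obs 10: x=1 → posterior Dirichlet(13, 23/4, 11/3, 11)
obs 11: x=2 → posterior Dirichlet(13, 23/4, 14/3, 11)
obs 12: x=2 → posterior Dirichlet(13, 23/4, 17/3, 11)
obs 13: x=0 → posterior Dirichlet(14, 23/4, 17/3, 11)

3/19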